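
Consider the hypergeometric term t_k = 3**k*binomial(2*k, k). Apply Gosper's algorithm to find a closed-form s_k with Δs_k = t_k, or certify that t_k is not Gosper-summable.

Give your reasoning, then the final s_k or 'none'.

not Gosper-summable; s_k does not exist

r(k) = 6*(2*k + 1)/(k + 1) after simplifying.
Take A(k)=12*k + 6, B(k)=k + 1, C(k)=1.
f must satisfy (12*k + 6)·f(k+1) − (k)·f(k) = 1.
Bound: deg f ≤ -1.
d = -1 < 0 ⇒ no nonzero polynomial f; not summable.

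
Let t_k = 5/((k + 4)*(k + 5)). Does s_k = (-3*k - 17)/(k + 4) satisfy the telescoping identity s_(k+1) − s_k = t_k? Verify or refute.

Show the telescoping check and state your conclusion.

valid; difference matches t_k

s_(k+1) = (-3*k - 20)/(k + 5)
s_(k+1) − s_k = 5/(k**2 + 9*k + 20)
(s_(k+1) − s_k) − t_k = 0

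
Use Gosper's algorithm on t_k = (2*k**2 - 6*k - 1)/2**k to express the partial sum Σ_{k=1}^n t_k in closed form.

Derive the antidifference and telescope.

S(n) = (-2**n - 2*n**2 - 2*n + 1)/2**n

r(k) = (k**2 - k - 5/2)/(2*k**2 - 6*k - 1) after simplifying.
Normal form (A,B,C) = (1/2, 1, k**2 - 3*k - 1/2).
Need (1/2)·f(k+1) − (1)·f(k) = k**2 - 3*k - 1/2.
d = 2 from the (0,0,2) case.
Solving with deg f ≤ 2: f(k) = -2*k**2 + 2*k + 1.
Get s_k = R·t_k = 2*(-2*k**2 + 2*k + 1)/2**k with R(k) = B(k−1)f(k)/C(k) = -2*(2*k**2 - 2*k - 1)/(2*k**2 - 6*k - 1).
Δs = (2*k**2 - 6*k - 1)/2**k, as required.
Telescope: S(n) = s_(n+1) − s_(1) = (-2*n**2 - 2*n + 1)/2**n − (1) = (-2**n - 2*n**2 - 2*n + 1)/2**n.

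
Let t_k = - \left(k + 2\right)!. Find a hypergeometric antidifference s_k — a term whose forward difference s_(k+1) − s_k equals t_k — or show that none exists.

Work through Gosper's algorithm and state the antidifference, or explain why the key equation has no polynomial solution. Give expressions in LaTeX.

none — t_k is not Gosper-summable

Ratio r(k) = k + 3.
Factor: A=k + 3; B=1; C=1.
Set up (k + 3)·f(k+1) − (1)·f(k) − (1) = 0.
deg f ≤ -1 (via 1,0,0).
d = -1 < 0 ⇒ no nonzero polynomial f; not summable.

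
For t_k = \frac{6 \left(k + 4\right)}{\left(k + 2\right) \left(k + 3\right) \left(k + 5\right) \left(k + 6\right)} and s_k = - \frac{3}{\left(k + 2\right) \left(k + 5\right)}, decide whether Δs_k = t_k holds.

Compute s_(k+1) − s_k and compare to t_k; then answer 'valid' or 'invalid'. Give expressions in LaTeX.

s_(k+1) = -3/((k + 3)*(k + 6))
s_(k+1) − s_k = 6*(k + 4)/(k**4 + 16*k**3 + 91*k**2 + 216*k + 180)
(s_(k+1) − s_k) − t_k = 0

Valid: the claim telescopes to t_k.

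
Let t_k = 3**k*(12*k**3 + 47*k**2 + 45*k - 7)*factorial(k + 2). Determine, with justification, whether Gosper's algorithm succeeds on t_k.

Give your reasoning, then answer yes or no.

Yes. s_k = 3**k*(4*k**2 - 3*k - 2)*factorial(k + 2).

Step 1: r(k) = 3*(12*k**4 + 119*k**3 + 424*k**2 + 622*k + 291)/(12*k**3 + 47*k**2 + 45*k - 7).
So A=3*k + 9 and B=1, with C=k**3 + 47*k**2/12 + 15*k/4 - 7/12.
Need (3*k + 9)·f(k+1) − (1)·f(k) = k**3 + 47*k**2/12 + 15*k/4 - 7/12.
From deg A=1, deg B=0, deg C=3: d=2.
Solving with deg f ≤ 2: f(k) = (4*k**2 - 3*k - 2)/12.
Certificate R = B(k−1)f/C = (4*k**2 - 3*k - 2)/(12*k**3 + 47*k**2 + 45*k - 7) gives s_k = 3**k*(4*k**2 - 3*k - 2)*factorial(k + 2).
Δs = 3**k*(12*k**3 + 47*k**2 + 45*k - 7)*factorial(k + 2), as required.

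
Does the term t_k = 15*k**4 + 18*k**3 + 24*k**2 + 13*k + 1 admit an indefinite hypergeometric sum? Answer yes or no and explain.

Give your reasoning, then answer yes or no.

Yes. s_k = k*(3*k**4 - 3*k**3 + 4*k**2 - k - 2).

Compute t_(k+1)/t_k: get (15*k**4 + 78*k**3 + 168*k**2 + 175*k + 71)/(15*k**4 + 18*k**3 + 24*k**2 + 13*k + 1).
Gosper form: A/B · C(k+1)/C(k) with A=1, B=1, C=k**4 + 6*k**3/5 + 8*k**2/5 + 13*k/15 + 1/15.
f must satisfy (1)·f(k+1) − (1)·f(k) = k**4 + 6*k**3/5 + 8*k**2/5 + 13*k/15 + 1/15.
d = 5 from the (0,0,4) case.
A polynomial solution: f(k) = k*(3*k**4 - 3*k**3 + 4*k**2 - k - 2)/15.
R(k) = B(k−1)·f(k)/C(k) = k*(3*k**4 - 3*k**3 + 4*k**2 - k - 2)/(15*k**4 + 18*k**3 + 24*k**2 + 13*k + 1); s_k = R·t_k = k*(3*k**4 - 3*k**3 + 4*k**2 - k - 2).
s_(k+1) − s_k = 15*k**4 + 18*k**3 + 24*k**2 + 13*k + 1 = t_k.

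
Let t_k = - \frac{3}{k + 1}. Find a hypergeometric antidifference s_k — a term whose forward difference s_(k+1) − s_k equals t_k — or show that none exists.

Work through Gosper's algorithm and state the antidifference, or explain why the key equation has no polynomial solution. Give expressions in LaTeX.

none — t_k is not Gosper-summable

t_(k+1)/t_k = (k + 1)/(k + 2).
So A=k + 1 and B=k + 2, with C=1.
Solve (k + 1)·f(k+1) − (k + 1)·f(k) = 1.
Degrees (1,1,0) ⇒ d ≤ 0.
Put f(k) = c0: A·f(k+1) − B(k−1)·f(k) − C = -1; need -1 = 0 — inconsistent ⇒ no f, not summable.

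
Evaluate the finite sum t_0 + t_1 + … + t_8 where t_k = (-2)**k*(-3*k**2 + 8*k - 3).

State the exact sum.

Σ = -24579

t_(k+1)/t_k = 2*(-3*k**2 + 2*k + 2)/(3*k**2 - 8*k + 3).
Factor: A=-2; B=1; C=k**2 - 8*k/3 + 1.
Key eq: (-2)·f(k+1) = (1)·f(k) + (k**2 - 8*k/3 + 1).
d = 2 from the (0,0,2) case.
Solve for f: f(k) = -(k - 3)*(k - 1)/3 (degree 2 ≤ 2).
So s_k = (B(k−1)f/C)·t_k = (-(k - 3)*(k - 1)/(3*k**2 - 8*k + 3))·t_k = (-2)**k*(k**2 - 4*k + 3).
s_(k+1) − s_k = (-2)**k*(-3*k**2 + 8*k - 3) = t_k.
Sum = s_(9) − s_(0); s_(9) = -24576, s_(0) = 3 ⇒ -24579.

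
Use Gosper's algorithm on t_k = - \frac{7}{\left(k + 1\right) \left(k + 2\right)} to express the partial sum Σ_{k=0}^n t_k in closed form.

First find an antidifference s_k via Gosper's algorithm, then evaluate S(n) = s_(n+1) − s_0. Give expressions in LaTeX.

S(n) = \frac{7 \left(- n - 1\right)}{n + 2}

t_(k+1)/t_k = (k + 1)/(k + 3).
So A=k + 1 and B=k + 3, with C=1.
Need (k + 1)·f(k+1) − (k + 2)·f(k) = 1.
deg f ≤ 1 (via 1,1,0).
Solve for f: f(k) = k (degree 1 ≤ 1).
Get s_k = R·t_k = -7*k/(k + 1) with R(k) = B(k−1)f(k)/C(k) = k*(k + 2).
Δs = -7/(k**2 + 3*k + 2), as required.
Evaluate: s_(n+1) = 7*(-n - 1)/(n + 2); subtract s_(0) = 0 ⇒ S(n) = 7*(-n - 1)/(n + 2).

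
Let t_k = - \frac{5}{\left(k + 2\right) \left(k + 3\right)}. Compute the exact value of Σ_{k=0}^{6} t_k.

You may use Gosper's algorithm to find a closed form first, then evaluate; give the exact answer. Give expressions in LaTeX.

Σ = -35/18

Compute t_(k+1)/t_k: get (k + 2)/(k + 4).
Gosper form: A/B · C(k+1)/C(k) with A=k + 2, B=k + 4, C=1.
f must satisfy (k + 2)·f(k+1) − (k + 3)·f(k) = 1.
From deg A=1, deg B=1, deg C=0: d=1.
A polynomial solution: f(k) = k/2.
R(k) = B(k−1)·f(k)/C(k) = k*(k + 3)/2; s_k = R·t_k = -5*k/(2*k + 4).
Verify: -5/(k**2 + 5*k + 6) matches t_k.
Evaluate s at k=7 and k=0: -35/18 and 0; difference -35/18.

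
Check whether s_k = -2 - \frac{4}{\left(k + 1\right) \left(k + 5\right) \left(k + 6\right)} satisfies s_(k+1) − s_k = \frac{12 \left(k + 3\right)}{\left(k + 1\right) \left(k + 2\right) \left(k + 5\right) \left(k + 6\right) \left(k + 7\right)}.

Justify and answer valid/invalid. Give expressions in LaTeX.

s_(k+1) = -2 - 4/((k + 2)*(k + 6)*(k + 7))
s_(k+1) − s_k = 12*(k + 3)/(k**5 + 21*k**4 + 163*k**3 + 567*k**2 + 844*k + 420)
(s_(k+1) − s_k) − t_k = 0

valid; difference matches t_k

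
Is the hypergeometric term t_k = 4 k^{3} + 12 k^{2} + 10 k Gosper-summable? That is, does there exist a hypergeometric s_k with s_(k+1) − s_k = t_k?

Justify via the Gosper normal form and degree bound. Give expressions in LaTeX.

Yes. s_k = k \left(k^{3} + 2 k^{2} - 3\right).

The ratio is (2*k**3 + 12*k**2 + 23*k + 13)/(k*(2*k**2 + 6*k + 5)).
Factor: A=1; B=1; C=k**3 + 3*k**2 + 5*k/2.
Solve (1)·f(k+1) − (1)·f(k) = k**3 + 3*k**2 + 5*k/2.
Bound: deg f ≤ 4.
Coefficient equations give f(k) = k*(k - 1)*(k**2 + 3*k + 3)/4.
Then R = B(k−1)f/C = (k - 1)*(k**2 + 3*k + 3)/(2*(2*k**2 + 6*k + 5)), so s_k = R(k)·t_k = k*(k**3 + 2*k**2 - 3).
Δs = 2*k*(2*k**2 + 6*k + 5), as required.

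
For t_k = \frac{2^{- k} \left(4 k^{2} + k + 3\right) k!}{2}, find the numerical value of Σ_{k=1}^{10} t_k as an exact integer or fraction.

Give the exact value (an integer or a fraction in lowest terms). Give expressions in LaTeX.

Σ = 7016605/8

Step 1: r(k) = (k + 1)*(k + 4*(k + 1)**2 + 4)/(2*(4*k**2 + k + 3)).
Gosper form: A/B · C(k+1)/C(k) with A=k/2 + 1/2, B=1, C=k**2 + k/4 + 3/4.
Set up (k/2 + 1/2)·f(k+1) − (1)·f(k) − (k**2 + k/4 + 3/4) = 0.
From deg A=1, deg B=0, deg C=2: d=1.
Coefficient equations give f(k) = (4*k + 1)/2.
Then R = B(k−1)f/C = 2*(4*k + 1)/(4*k**2 + k + 3), so s_k = R(k)·t_k = (4*k + 1)*factorial(k)/2**k.
Δs = (4*k**2 + k + 3)*factorial(k)/(2*2**k), as required.
Telescoping: Σ = s_(11) − s_(1) = 7016625/8 − (5/2) = 7016605/8.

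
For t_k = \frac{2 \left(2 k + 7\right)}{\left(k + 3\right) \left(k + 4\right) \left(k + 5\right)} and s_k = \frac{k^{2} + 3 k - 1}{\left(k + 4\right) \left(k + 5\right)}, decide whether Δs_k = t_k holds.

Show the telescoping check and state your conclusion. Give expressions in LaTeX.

Invalid: residual \frac{2 \left(k^{2} - k - 15\right)}{k^{4} + 18 k^{3} + 119 k^{2} + 342 k + 360} ≠ 0.

s_(k+1) = (3*k + (k + 1)**2 + 2)/((k + 5)*(k + 6))
s_(k+1) − s_k = 6*(k + 3)/(k**3 + 15*k**2 + 74*k + 120)
(s_(k+1) − s_k) − t_k = 2*(k**2 - k - 15)/(k**4 + 18*k**3 + 119*k**2 + 342*k + 360)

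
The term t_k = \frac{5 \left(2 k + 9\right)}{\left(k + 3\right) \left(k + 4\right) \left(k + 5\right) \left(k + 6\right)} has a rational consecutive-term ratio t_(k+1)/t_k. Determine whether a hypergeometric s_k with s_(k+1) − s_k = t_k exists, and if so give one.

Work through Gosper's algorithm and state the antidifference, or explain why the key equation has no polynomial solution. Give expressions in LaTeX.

Ratio r(k) = (k + 3)*(2*k + 11)/((k + 7)*(2*k + 9)).
Take A(k)=k + 3, B(k)=k + 7, C(k)=k + 9/2.
Set up (k + 3)·f(k+1) − (k + 6)·f(k) − (k + 9/2) = 0.
Degrees (1,1,1) ⇒ d ≤ 3.
Solve for f: f(k) = k*(k + 4)*(k + 8)/30 (degree 3 ≤ 3).
Certificate R = B(k−1)f/C = k*(k + 4)*(k + 6)*(k + 8)/(15*(2*k + 9)) gives s_k = k*(k + 8)/(3*(k**2 + 8*k + 15)).
s_(k+1) − s_k = 5*(2*k + 9)/(k**4 + 18*k**3 + 119*k**2 + 342*k + 360) = t_k.

s_k = \frac{k \left(k + 8\right)}{3 \left(k^{2} + 8 k + 15\right)}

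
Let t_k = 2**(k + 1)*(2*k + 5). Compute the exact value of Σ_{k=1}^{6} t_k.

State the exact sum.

Σ = 3828

Ratio r(k) = 2*(2*k + 7)/(2*k + 5).
So A=2 and B=1, with C=k + 5/2.
f must satisfy (2)·f(k+1) − (1)·f(k) = k + 5/2.
From deg A=0, deg B=0, deg C=1: d=1.
Coefficient equations give f(k) = (2*k + 1)/2.
Then R = B(k−1)f/C = (2*k + 1)/(2*k + 5), so s_k = R(k)·t_k = 2**(k + 1)*(2*k + 1).
Δs = 2**(k + 1)*(2*k + 5), as required.
Evaluate s at k=7 and k=1: 3840 and 12; difference 3828.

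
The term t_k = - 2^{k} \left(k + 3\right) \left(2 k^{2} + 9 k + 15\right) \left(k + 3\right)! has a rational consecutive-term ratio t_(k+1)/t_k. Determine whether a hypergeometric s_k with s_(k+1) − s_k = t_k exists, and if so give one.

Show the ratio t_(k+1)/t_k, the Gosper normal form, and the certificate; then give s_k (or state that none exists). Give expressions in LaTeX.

r(k) = (k + 4)**2*(18*k + 4*(k + 1)**2 + 48)/((k + 3)*(2*k**2 + 9*k + 15)) after simplifying.
Factor: A=2*k + 8; B=1; C=k**3 + 15*k**2/2 + 21*k + 45/2.
Key eq: (2*k + 8)·f(k+1) = (1)·f(k) + (k**3 + 15*k**2/2 + 21*k + 45/2).
From deg A=1, deg B=0, deg C=3: d=2.
Solve for f: f(k) = (k**2 + 2*k + 3)/2 (degree 2 ≤ 2).
So s_k = (B(k−1)f/C)·t_k = ((k**2 + 2*k + 3)/((k + 3)*(2*k**2 + 9*k + 15)))·t_k = -2**k*(k**2 + 2*k + 3)*factorial(k + 3).
s_(k+1) − s_k = -2**k*(k + 3)*(2*k**2 + 9*k + 15)*factorial(k + 3) = t_k.

s_k = - 2^{k} \left(k^{2} + 2 k + 3\right) \left(k + 3\right)!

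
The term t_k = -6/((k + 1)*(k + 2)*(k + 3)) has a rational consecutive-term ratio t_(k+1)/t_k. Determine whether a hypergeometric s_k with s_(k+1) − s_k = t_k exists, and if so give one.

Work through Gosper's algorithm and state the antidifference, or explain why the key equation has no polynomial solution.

Step 1: r(k) = (k + 1)/(k + 4).
Gosper form: A/B · C(k+1)/C(k) with A=k + 1, B=k + 4, C=1.
Solve (k + 1)·f(k+1) − (k + 3)·f(k) = 1.
Bound: deg f ≤ 2.
A polynomial solution: f(k) = k*(k + 3)/4.
Get s_k = R·t_k = 3*k*(-k - 3)/(2*(k + 1)*(k + 2)) with R(k) = B(k−1)f(k)/C(k) = k*(k + 3)**2/4.
Check: Δs_k = -6/(k**3 + 6*k**2 + 11*k + 6). ✓

s_k = 3*k*(-k - 3)/(2*(k + 1)*(k + 2))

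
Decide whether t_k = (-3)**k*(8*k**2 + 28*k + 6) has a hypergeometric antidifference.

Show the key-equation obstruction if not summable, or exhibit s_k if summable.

Step 1: r(k) = 3*(-4*k**2 - 22*k - 21)/(4*k**2 + 14*k + 3).
Gosper form: A/B · C(k+1)/C(k) with A=-3, B=1, C=k**2 + 7*k/2 + 3/4.
Key eq: (-3)·f(k+1) = (1)·f(k) + (k**2 + 7*k/2 + 3/4).
Degrees (0,0,2) ⇒ d ≤ 2.
Coefficient equations give f(k) = -(2*k**2 + 4*k - 3)/8.
Then R = B(k−1)f/C = -(2*k**2 + 4*k - 3)/(2*(4*k**2 + 14*k + 3)), so s_k = R(k)·t_k = (-3)**k*(-2*k**2 - 4*k + 3).
Verify: (-3)**k*(8*k**2 + 28*k + 6) matches t_k.

Yes. s_k = (-3)**k*(-2*k**2 - 4*k + 3).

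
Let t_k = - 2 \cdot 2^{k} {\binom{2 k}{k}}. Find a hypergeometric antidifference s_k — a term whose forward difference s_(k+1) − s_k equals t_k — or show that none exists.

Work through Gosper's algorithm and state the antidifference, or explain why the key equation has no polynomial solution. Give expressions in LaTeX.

The ratio is 4*(2*k + 1)/(k + 1).
Take A(k)=8*k + 4, B(k)=k + 1, C(k)=1.
f must satisfy (8*k + 4)·f(k+1) − (k)·f(k) = 1.
From deg A=1, deg B=1, deg C=0: d=-1.
Bound -1 < 0, so the key equation has no polynomial solution.

none (Gosper's algorithm certifies no s_k)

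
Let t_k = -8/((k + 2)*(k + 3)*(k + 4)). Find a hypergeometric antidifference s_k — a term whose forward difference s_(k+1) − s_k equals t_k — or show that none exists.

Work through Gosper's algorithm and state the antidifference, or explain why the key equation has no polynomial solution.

s_k = 2*k*(-k - 5)/(3*(k + 2)*(k + 3))

r(k) = (k + 2)/(k + 5) after simplifying.
A = k + 2, B = k + 5, C = 1.
Need (k + 2)·f(k+1) − (k + 4)·f(k) = 1.
Bound: deg f ≤ 2.
A polynomial solution: f(k) = k*(k + 5)/12.
Then R = B(k−1)f/C = k*(k + 4)*(k + 5)/12, so s_k = R(k)·t_k = 2*k*(-k - 5)/(3*(k + 2)*(k + 3)).
s_(k+1) − s_k = -8/(k**3 + 9*k**2 + 26*k + 24) = t_k.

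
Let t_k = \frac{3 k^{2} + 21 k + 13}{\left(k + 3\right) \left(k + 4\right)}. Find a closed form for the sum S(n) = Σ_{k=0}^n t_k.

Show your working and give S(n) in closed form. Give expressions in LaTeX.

The ratio is (k + 3)*(21*k + 3*(k + 1)**2 + 34)/((k + 5)*(3*k**2 + 21*k + 13)).
Gosper form: A/B · C(k+1)/C(k) with A=k + 3, B=k + 5, C=k**2 + 7*k + 13/3.
Set up (k + 3)·f(k+1) − (k + 4)·f(k) − (k**2 + 7*k + 13/3) = 0.
From deg A=1, deg B=1, deg C=2: d=2.
Solve for f: f(k) = k*(9*k + 4)/9 (degree 2 ≤ 2).
Then R = B(k−1)f/C = k*(k + 4)*(9*k + 4)/(3*(3*k**2 + 21*k + 13)), so s_k = R(k)·t_k = k*(9*k + 4)/(3*(k + 3)).
Check: Δs_k = (3*k**2 + 21*k + 13)/(k**2 + 7*k + 12). ✓
Σ_(k=0)^n t_k = s_(n+1) − s_(0) = ((9*n**2 + 22*n + 13)/(3*(n + 4))) − (0), i.e. (9*n**2 + 22*n + 13)/(3*(n + 4)).

S(n) = \frac{9 n^{2} + 22 n + 13}{3 \left(n + 4\right)}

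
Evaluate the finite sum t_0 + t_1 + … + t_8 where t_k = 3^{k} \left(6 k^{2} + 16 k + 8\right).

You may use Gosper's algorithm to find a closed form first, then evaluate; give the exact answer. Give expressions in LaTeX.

Compute t_(k+1)/t_k: get 3*(3*k**2 + 14*k + 15)/(3*k**2 + 8*k + 4).
So A=3 and B=1, with C=k**2 + 8*k/3 + 4/3.
Set up (3)·f(k+1) − (1)·f(k) − (k**2 + 8*k/3 + 4/3) = 0.
From deg A=0, deg B=0, deg C=2: d=2.
Coefficient equations give f(k) = (3*k**2 - k + 1)/6.
So s_k = (B(k−1)f/C)·t_k = ((3*k**2 - k + 1)/(2*(k + 2)*(3*k + 2)))·t_k = 3**k*(3*k**2 - k + 1).
s_(k+1) − s_k = 3**k*(6*k**2 + 16*k + 8) = t_k.
Sum = s_(9) − s_(0); s_(9) = 4625505, s_(0) = 1 ⇒ 4625504.

Σ = 4625504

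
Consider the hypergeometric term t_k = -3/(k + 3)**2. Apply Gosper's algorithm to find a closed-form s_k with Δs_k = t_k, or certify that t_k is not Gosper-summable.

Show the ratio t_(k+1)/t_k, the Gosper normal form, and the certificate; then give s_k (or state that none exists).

Step 1: r(k) = (k + 3)**2/(k + 4)**2.
Factor: A=k**2 + 6*k + 9; B=k**2 + 8*k + 16; C=1.
Set up (k**2 + 6*k + 9)·f(k+1) − (k**2 + 6*k + 9)·f(k) − (1) = 0.
From deg A=2, deg B=2, deg C=0: d=0.
Generic f = c0 gives residual -1; -1 = 0 cannot hold, so t_k is not Gosper-summable.

not Gosper-summable; s_k does not exist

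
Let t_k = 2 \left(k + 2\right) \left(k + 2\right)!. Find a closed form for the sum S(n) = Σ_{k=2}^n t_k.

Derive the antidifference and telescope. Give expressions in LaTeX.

S(n) = 2 \left(n + 3\right)! - 48

The ratio is (k + 3)**2/(k + 2).
Normal form (A,B,C) = (k + 3, 1, k + 2).
Key eq: (k + 3)·f(k+1) = (1)·f(k) + (k + 2).
From deg A=1, deg B=0, deg C=1: d=0.
Coefficient equations give f(k) = 1.
So s_k = (B(k−1)f/C)·t_k = (1/(k + 2))·t_k = 2*factorial(k + 2).
Verify: 2*(k + 2)*factorial(k + 2) matches t_k.
s_(n+1) = 2*factorial(n + 3) and s_(2) = 48, so S(n) = 2*factorial(n + 3) - 48.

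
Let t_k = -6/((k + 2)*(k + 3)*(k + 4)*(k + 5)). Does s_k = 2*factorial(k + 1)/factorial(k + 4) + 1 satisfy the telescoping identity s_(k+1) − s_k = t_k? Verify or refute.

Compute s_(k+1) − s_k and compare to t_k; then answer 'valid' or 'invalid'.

valid (s_(k+1) − s_k reduces to t_k)

s_(k+1) = 2*factorial(k + 2)/factorial(k + 5) + 1
s_(k+1) − s_k = -6/((k + 2)*(k + 3)*(k + 4)*(k + 5))
(s_(k+1) − s_k) − t_k = 0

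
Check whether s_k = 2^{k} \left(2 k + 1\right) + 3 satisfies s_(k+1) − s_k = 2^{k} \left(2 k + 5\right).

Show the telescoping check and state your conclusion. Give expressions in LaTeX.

valid; difference matches t_k

s_(k+1) = 2**(k + 1)*(2*k + 3) + 3
s_(k+1) − s_k = 2**k*(2*k + 5)
(s_(k+1) − s_k) − t_k = 0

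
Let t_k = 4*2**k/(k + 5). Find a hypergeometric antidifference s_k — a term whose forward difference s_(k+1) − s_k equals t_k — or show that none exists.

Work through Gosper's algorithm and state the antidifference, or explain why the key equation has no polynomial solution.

not Gosper-summable; s_k does not exist

Compute t_(k+1)/t_k: get 2*(k + 5)/(k + 6).
Take A(k)=2*k + 10, B(k)=k + 6, C(k)=1.
f must satisfy (2*k + 10)·f(k+1) − (k + 5)·f(k) = 1.
From deg A=1, deg B=1, deg C=0: d=-1.
Bound -1 < 0, so the key equation has no polynomial solution.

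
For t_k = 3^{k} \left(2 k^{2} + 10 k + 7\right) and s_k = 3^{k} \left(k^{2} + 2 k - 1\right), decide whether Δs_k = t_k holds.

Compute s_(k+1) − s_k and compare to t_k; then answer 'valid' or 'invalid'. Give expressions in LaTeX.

s_(k+1) = 3**(k + 1)*(k**2 + 4*k + 2)
s_(k+1) − s_k = 3**k*(2*k**2 + 10*k + 7)
(s_(k+1) − s_k) − t_k = 0

Valid: the claim telescopes to t_k.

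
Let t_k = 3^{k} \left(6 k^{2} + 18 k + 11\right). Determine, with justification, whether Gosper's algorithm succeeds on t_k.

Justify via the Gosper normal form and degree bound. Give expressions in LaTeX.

Yes. s_k = 3^{k} \left(3 k^{2} + 1\right).

The ratio is 3*(6*k**2 + 30*k + 35)/(6*k**2 + 18*k + 11).
So A=3 and B=1, with C=k**2 + 3*k + 11/6.
Key eq: (3)·f(k+1) = (1)·f(k) + (k**2 + 3*k + 11/6).
Bound: deg f ≤ 2.
Coefficient equations give f(k) = (3*k**2 + 1)/6.
Get s_k = R·t_k = 3**k*(3*k**2 + 1) with R(k) = B(k−1)f(k)/C(k) = (3*k**2 + 1)/(6*k**2 + 18*k + 11).
Verify: 3**k*(6*k**2 + 18*k + 11) matches t_k.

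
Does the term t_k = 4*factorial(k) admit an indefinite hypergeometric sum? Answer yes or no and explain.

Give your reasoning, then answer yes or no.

No — t_k has no hypergeometric antidifference.

Step 1: r(k) = k + 1.
So A=k + 1 and B=1, with C=1.
Solve (k + 1)·f(k+1) − (1)·f(k) = 1.
deg f ≤ -1 (via 1,0,0).
Negative degree bound (-1): no f exists, t_k not Gosper-summable.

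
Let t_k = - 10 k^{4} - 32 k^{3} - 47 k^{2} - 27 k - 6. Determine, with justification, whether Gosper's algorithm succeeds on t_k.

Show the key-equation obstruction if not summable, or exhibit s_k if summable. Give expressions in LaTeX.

Yes. s_k = k^{2} \left(- 2 k^{3} - 3 k^{2} - 3 k + 2\right).

The ratio is (10*k**4 + 72*k**3 + 203*k**2 + 257*k + 122)/(10*k**4 + 32*k**3 + 47*k**2 + 27*k + 6).
Normal form (A,B,C) = (1, 1, k**4 + 16*k**3/5 + 47*k**2/10 + 27*k/10 + 3/5).
Solve (1)·f(k+1) − (1)·f(k) = k**4 + 16*k**3/5 + 47*k**2/10 + 27*k/10 + 3/5.
Bound: deg f ≤ 5.
Solving with deg f ≤ 5: f(k) = k**2*(2*k**3 + 3*k**2 + 3*k - 2)/10.
R(k) = B(k−1)·f(k)/C(k) = k**2*(2*k**3 + 3*k**2 + 3*k - 2)/(10*k**4 + 32*k**3 + 47*k**2 + 27*k + 6); s_k = R·t_k = k**2*(-2*k**3 - 3*k**2 - 3*k + 2).
Δs = -10*k**4 - 32*k**3 - 47*k**2 - 27*k - 6, as required.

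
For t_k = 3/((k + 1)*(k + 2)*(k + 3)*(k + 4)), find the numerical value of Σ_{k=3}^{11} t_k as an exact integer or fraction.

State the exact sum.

Ratio r(k) = (k + 1)/(k + 5).
Factor: A=k + 1; B=k + 5; C=1.
Key eq: (k + 1)·f(k+1) = (k + 4)·f(k) + (1).
d = 3 from the (1,1,0) case.
Match coefficients ⇒ f(k) = k*(k**2 + 6*k + 11)/18.
Get s_k = R·t_k = k*(k**2 + 6*k + 11)/(6*(k + 1)*(k + 2)*(k + 3)) with R(k) = B(k−1)f(k)/C(k) = k*(k + 4)*(k**2 + 6*k + 11)/18.
Δs = 3/(k**4 + 10*k**3 + 35*k**2 + 50*k + 24), as required.
Σ_(k=3)^(11) t_k = s_(12) − s_(3) = 227/1365 − (19/120) = 29/3640.

Σ = 29/3640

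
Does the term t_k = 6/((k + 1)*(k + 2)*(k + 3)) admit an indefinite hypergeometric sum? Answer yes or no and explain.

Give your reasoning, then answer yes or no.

Compute t_(k+1)/t_k: get (k + 1)/(k + 4).
So A=k + 1 and B=k + 4, with C=1.
Need (k + 1)·f(k+1) − (k + 3)·f(k) = 1.
Bound: deg f ≤ 2.
A polynomial solution: f(k) = k*(k + 3)/4.
So s_k = (B(k−1)f/C)·t_k = (k*(k + 3)**2/4)·t_k = 3*k*(k + 3)/(2*(k + 1)*(k + 2)).
s_(k+1) − s_k = 6/(k**3 + 6*k**2 + 11*k + 6) = t_k.

Yes. s_k = 3*k*(k + 3)/(2*(k + 1)*(k + 2)).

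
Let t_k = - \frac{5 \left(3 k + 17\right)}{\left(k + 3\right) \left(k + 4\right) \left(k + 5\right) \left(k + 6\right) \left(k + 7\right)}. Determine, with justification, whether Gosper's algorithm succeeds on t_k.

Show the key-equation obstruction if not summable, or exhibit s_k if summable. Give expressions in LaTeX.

Yes. s_k = \frac{5 k \left(- k^{2} - 13 k - 54\right)}{72 \left(k^{3} + 13 k^{2} + 54 k + 72\right)}.

Ratio r(k) = (k + 3)*(3*k + 20)/((k + 8)*(3*k + 17)).
Factor: A=k + 3; B=k + 8; C=k + 17/3.
f must satisfy (k + 3)·f(k+1) − (k + 7)·f(k) = k + 17/3.
From deg A=1, deg B=1, deg C=1: d=4.
Solving with deg f ≤ 4: f(k) = k*(k + 5)*(k**2 + 13*k + 54)/216.
Then R = B(k−1)f/C = k*(k + 5)*(k + 7)*(k**2 + 13*k + 54)/(72*(3*k + 17)), so s_k = R(k)·t_k = 5*k*(-k**2 - 13*k - 54)/(72*(k**3 + 13*k**2 + 54*k + 72)).
Verify: 5*(-3*k - 17)/(k**5 + 25*k**4 + 245*k**3 + 1175*k**2 + 2754*k + 2520) matches t_k.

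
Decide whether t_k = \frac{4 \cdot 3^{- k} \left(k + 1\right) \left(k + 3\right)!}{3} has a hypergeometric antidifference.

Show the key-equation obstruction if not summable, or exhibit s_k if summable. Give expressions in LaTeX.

Step 1: r(k) = (k + 2)*(k + 4)/(3*(k + 1)).
Gosper form: A/B · C(k+1)/C(k) with A=k/3 + 4/3, B=1, C=k + 1.
Need (k/3 + 4/3)·f(k+1) − (1)·f(k) = k + 1.
deg f ≤ 0 (via 1,0,1).
Coefficient equations give f(k) = 3.
Get s_k = R·t_k = 4*factorial(k + 3)/3**k with R(k) = B(k−1)f(k)/C(k) = 3/(k + 1).
Δs = 4*(k + 1)*factorial(k + 3)/(3*3**k), as required.

Yes. s_k = 4 \cdot 3^{- k} \left(k + 3\right)!.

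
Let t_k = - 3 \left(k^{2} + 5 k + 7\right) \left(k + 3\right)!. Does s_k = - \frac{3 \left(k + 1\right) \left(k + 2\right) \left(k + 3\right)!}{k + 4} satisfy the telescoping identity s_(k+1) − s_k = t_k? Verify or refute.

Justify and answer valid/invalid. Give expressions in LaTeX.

s_(k+1) = -3*(k + 2)*(k + 3)*factorial(k + 4)/(k + 5)
s_(k+1) − s_k = -3*(k + 2)*(k**3 + 10*k**2 + 34*k + 43)*factorial(k + 3)/((k + 4)*(k + 5))
(s_(k+1) − s_k) − t_k = 6*(k**3 + 9*k**2 + 26*k + 27)*factorial(k + 3)/((k + 4)*(k + 5))

Invalid: residual \frac{6 \left(k^{3} + 9 k^{2} + 26 k + 27\right) \left(k + 3\right)!}{\left(k + 4\right) \left(k + 5\right)} ≠ 0.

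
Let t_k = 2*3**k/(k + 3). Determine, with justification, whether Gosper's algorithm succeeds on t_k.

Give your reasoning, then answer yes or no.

No — negative degree bound, so no certificate f.

Compute t_(k+1)/t_k: get 3*(k + 3)/(k + 4).
Factor: A=3*k + 9; B=k + 4; C=1.
Need (3*k + 9)·f(k+1) − (k + 3)·f(k) = 1.
Degrees (1,1,0) ⇒ d ≤ -1.
Negative degree bound (-1): no f exists, t_k not Gosper-summable.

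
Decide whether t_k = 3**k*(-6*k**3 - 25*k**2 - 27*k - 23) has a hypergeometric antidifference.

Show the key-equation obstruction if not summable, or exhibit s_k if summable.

r(k) = 3*(6*k**3 + 43*k**2 + 95*k + 81)/(6*k**3 + 25*k**2 + 27*k + 23) after simplifying.
Normal form (A,B,C) = (3, 1, k**3 + 25*k**2/6 + 9*k/2 + 23/6).
Solve (3)·f(k+1) − (1)·f(k) = k**3 + 25*k**2/6 + 9*k/2 + 23/6.
From deg A=0, deg B=0, deg C=3: d=3.
Solve for f: f(k) = (3*k**3 - k**2 + 3*k + 4)/6 (degree 3 ≤ 3).
So s_k = (B(k−1)f/C)·t_k = ((3*k**3 - k**2 + 3*k + 4)/(6*k**3 + 25*k**2 + 27*k + 23))·t_k = 3**k*(-3*k**3 + k**2 - 3*k - 4).
Check: Δs_k = 3**k*(-6*k**3 - 25*k**2 - 27*k - 23). ✓

Yes. s_k = 3**k*(-3*k**3 + k**2 - 3*k - 4).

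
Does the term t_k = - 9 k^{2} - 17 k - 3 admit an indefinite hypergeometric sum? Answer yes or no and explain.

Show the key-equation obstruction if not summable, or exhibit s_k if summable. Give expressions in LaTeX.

Compute t_(k+1)/t_k: get (9*k**2 + 35*k + 29)/(9*k**2 + 17*k + 3).
Normal form (A,B,C) = (1, 1, k**2 + 17*k/9 + 1/3).
Set up (1)·f(k+1) − (1)·f(k) − (k**2 + 17*k/9 + 1/3) = 0.
d = 3 from the (0,0,2) case.
Solving with deg f ≤ 3: f(k) = k*(k + 2)*(3*k - 2)/9.
R(k) = B(k−1)·f(k)/C(k) = k*(k + 2)*(3*k - 2)/(9*k**2 + 17*k + 3); s_k = R·t_k = k*(-3*k**2 - 4*k + 4).
Δs = -9*k**2 - 17*k - 3, as required.

Yes. s_k = k \left(- 3 k^{2} - 4 k + 4\right).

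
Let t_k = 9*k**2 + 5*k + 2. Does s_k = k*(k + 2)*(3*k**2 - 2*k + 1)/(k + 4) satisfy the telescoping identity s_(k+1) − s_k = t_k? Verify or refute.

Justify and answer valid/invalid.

s_(k+1) = -(k + 1)*(k + 3)*(2*k - 3*(k + 1)**2 + 1)/(k + 5)
s_(k+1) − s_k = (9*k**4 + 74*k**3 + 141*k**2 + 76*k + 24)/(k**2 + 9*k + 20)
(s_(k+1) − s_k) − t_k = 2*(-6*k**3 - 43*k**2 - 21*k - 8)/(k**2 + 9*k + 20)

Invalid: residual 2*(-6*k**3 - 43*k**2 - 21*k - 8)/(k**2 + 9*k + 20) ≠ 0.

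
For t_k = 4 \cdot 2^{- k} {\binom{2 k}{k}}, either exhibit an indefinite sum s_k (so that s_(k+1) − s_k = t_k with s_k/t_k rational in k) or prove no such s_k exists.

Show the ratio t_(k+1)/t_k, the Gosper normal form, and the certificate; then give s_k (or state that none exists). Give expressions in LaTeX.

Ratio r(k) = (2*k + 1)/(k + 1).
Factor: A=2*k + 1; B=k + 1; C=1.
Solve (2*k + 1)·f(k+1) − (k)·f(k) = 1.
deg f ≤ -1 (via 1,1,0).
d = -1 < 0 ⇒ no nonzero polynomial f; not summable.

none (Gosper's algorithm certifies no s_k)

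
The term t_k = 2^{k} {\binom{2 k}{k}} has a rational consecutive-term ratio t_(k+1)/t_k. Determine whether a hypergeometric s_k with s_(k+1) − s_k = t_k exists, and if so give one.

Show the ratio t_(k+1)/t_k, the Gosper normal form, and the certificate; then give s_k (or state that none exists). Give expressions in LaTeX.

none (Gosper's algorithm certifies no s_k)

Compute t_(k+1)/t_k: get 4*(2*k + 1)/(k + 1).
Factor: A=8*k + 4; B=k + 1; C=1.
Need (8*k + 4)·f(k+1) − (k)·f(k) = 1.
d = -1 from the (1,1,0) case.
deg f ≤ -1 is impossible — no certificate.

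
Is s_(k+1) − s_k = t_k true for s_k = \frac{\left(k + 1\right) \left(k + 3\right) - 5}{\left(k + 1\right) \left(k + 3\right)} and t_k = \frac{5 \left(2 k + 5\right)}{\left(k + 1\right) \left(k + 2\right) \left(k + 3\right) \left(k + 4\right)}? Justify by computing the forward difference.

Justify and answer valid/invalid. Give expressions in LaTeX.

s_(k+1) = ((k + 2)*(k + 4) - 5)/((k + 2)*(k + 4))
s_(k+1) − s_k = 5*(2*k + 5)/(k**4 + 10*k**3 + 35*k**2 + 50*k + 24)
(s_(k+1) − s_k) − t_k = 0

Valid — Δs_k = t_k.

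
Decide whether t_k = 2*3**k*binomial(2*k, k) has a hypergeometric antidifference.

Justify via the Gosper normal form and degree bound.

Compute t_(k+1)/t_k: get 6*(2*k + 1)/(k + 1).
Take A(k)=12*k + 6, B(k)=k + 1, C(k)=1.
Solve (12*k + 6)·f(k+1) − (k)·f(k) = 1.
Degrees (1,1,0) ⇒ d ≤ -1.
d = -1 < 0 ⇒ no nonzero polynomial f; not summable.

No — key equation has no polynomial f.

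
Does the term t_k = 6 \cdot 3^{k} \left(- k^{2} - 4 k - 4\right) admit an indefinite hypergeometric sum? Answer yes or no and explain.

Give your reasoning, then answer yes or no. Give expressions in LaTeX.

Yes. s_k = 3^{k + 1} \left(- k^{2} - k - 1\right).

Ratio r(k) = 3*(k**2 + 6*k + 9)/(k**2 + 4*k + 4).
Gosper form: A/B · C(k+1)/C(k) with A=3, B=1, C=k**2 + 4*k + 4.
Solve (3)·f(k+1) − (1)·f(k) = k**2 + 4*k + 4.
deg f ≤ 2 (via 0,0,2).
Solving with deg f ≤ 2: f(k) = (k**2 + k + 1)/2.
Certificate R = B(k−1)f/C = (k**2 + k + 1)/(2*(k + 2)**2) gives s_k = 3**(k + 1)*(-k**2 - k - 1).
s_(k+1) − s_k = 6*3**k*(-k**2 - 4*k - 4) = t_k.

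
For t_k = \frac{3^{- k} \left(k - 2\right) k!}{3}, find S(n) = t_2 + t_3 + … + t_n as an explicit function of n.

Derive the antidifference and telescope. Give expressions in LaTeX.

S(n) = - \frac{2}{9} + \frac{3^{- n} \left(n + 1\right)!}{3}

Compute t_(k+1)/t_k: get (k**2 - 1)/(3*(k - 2)).
So A=k/3 + 1/3 and B=1, with C=k - 2.
Need (k/3 + 1/3)·f(k+1) − (1)·f(k) = k - 2.
d = 0 from the (1,0,1) case.
Solve for f: f(k) = 3 (degree 0 ≤ 0).
R(k) = B(k−1)·f(k)/C(k) = 3/(k - 2); s_k = R·t_k = factorial(k)/3**k.
Verify: (k - 2)*factorial(k)/(3*3**k) matches t_k.
Evaluate: s_(n+1) = 3**(-n - 1)*factorial(n + 1); subtract s_(2) = 2/9 ⇒ S(n) = -2/9 + factorial(n + 1)/(3*3**n).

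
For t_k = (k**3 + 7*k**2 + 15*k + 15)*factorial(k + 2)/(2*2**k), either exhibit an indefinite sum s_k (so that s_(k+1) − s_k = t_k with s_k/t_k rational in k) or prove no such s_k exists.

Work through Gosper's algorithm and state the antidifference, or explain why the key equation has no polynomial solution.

s_k = k*(k + 4)*factorial(k + 2)/2**k

Step 1: r(k) = (k**4 + 13*k**3 + 62*k**2 + 134*k + 114)/(2*(k**3 + 7*k**2 + 15*k + 15)).
Take A(k)=k/2 + 3/2, B(k)=1, C(k)=k**3 + 7*k**2 + 15*k + 15.
Solve (k/2 + 3/2)·f(k+1) − (1)·f(k) = k**3 + 7*k**2 + 15*k + 15.
d = 2 from the (1,0,3) case.
Solving with deg f ≤ 2: f(k) = 2*k*(k + 4).
Then R = B(k−1)f/C = 2*k*(k + 4)/(k**3 + 7*k**2 + 15*k + 15), so s_k = R(k)·t_k = k*(k + 4)*factorial(k + 2)/2**k.
Verify: (k**3 + 7*k**2 + 15*k + 15)*factorial(k + 2)/(2*2**k) matches t_k.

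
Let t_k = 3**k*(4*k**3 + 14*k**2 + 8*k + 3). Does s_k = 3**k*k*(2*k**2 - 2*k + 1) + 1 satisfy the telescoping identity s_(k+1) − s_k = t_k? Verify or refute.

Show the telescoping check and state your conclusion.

Valid — Δs_k = t_k.

s_(k+1) = -3**(k + 1)*(k + 1)*(2*k - 2*(k + 1)**2 + 1) + 1
s_(k+1) − s_k = 3**k*(4*k**3 + 14*k**2 + 8*k + 3)
(s_(k+1) − s_k) − t_k = 0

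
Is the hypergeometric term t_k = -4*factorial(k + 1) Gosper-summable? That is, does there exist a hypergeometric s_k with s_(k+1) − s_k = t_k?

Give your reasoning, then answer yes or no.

The ratio is k + 2.
So A=k + 2 and B=1, with C=1.
Solve (k + 2)·f(k+1) − (1)·f(k) = 1.
Degrees (1,0,0) ⇒ d ≤ -1.
d = -1 < 0 ⇒ no nonzero polynomial f; not summable.

No — negative degree bound, so no certificate f.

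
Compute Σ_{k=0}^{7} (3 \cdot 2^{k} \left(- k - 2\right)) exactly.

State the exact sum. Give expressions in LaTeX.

The ratio is 2*(k + 3)/(k + 2).
Normal form (A,B,C) = (2, 1, k + 2).
Need (2)·f(k+1) − (1)·f(k) = k + 2.
From deg A=0, deg B=0, deg C=1: d=1.
Solving with deg f ≤ 1: f(k) = k.
R(k) = B(k−1)·f(k)/C(k) = k/(k + 2); s_k = R·t_k = -3*2**k*k.
s_(k+1) − s_k = 3*2**k*(-k - 2) = t_k.
Telescoping: Σ = s_(8) − s_(0) = -6144 − (0) = -6144.

Σ = -6144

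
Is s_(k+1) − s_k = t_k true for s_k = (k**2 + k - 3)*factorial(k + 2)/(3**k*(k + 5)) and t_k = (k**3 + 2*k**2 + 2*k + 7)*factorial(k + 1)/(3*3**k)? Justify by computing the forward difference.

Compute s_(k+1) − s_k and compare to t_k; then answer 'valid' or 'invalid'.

Invalid: residual -(k**4 + 7*k**3 + 9*k**2 + 14*k + 44)*factorial(k + 1)/(3**k*(k + 5)*(k + 6)) ≠ 0.

s_(k+1) = (k**2 + 3*k - 1)*factorial(k + 3)/(3*3**k*(k + 6))
s_(k+1) − s_k = (k**4 + 8*k**3 + 17*k**2 + 28*k + 39)*factorial(k + 2)/(3*3**k*(k + 5)*(k + 6))
(s_(k+1) − s_k) − t_k = -(k**4 + 7*k**3 + 9*k**2 + 14*k + 44)*factorial(k + 1)/(3**k*(k + 5)*(k + 6))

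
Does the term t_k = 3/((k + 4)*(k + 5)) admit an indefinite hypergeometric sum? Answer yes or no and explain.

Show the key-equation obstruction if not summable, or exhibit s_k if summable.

Step 1: r(k) = (k + 4)/(k + 6).
Gosper form: A/B · C(k+1)/C(k) with A=k + 4, B=k + 6, C=1.
Solve (k + 4)·f(k+1) − (k + 5)·f(k) = 1.
d = 1 from the (1,1,0) case.
A polynomial solution: f(k) = k/4.
Get s_k = R·t_k = 3*k/(4*(k + 4)) with R(k) = B(k−1)f(k)/C(k) = k*(k + 5)/4.
Δs = 3/(k**2 + 9*k + 20), as required.

Yes. s_k = 3*k/(4*(k + 4)).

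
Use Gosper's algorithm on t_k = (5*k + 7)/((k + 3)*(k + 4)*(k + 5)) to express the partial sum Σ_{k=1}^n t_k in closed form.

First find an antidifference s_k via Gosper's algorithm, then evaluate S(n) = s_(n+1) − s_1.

S(n) = n*(4*n + 11)/(5*(n**2 + 9*n + 20))

Ratio r(k) = (k + 3)*(5*k + 12)/((k + 6)*(5*k + 7)).
Normal form (A,B,C) = (k + 3, k + 6, k + 7/5).
Set up (k + 3)·f(k+1) − (k + 5)·f(k) − (k + 7/5) = 0.
Bound: deg f ≤ 2.
A polynomial solution: f(k) = k*(11*k + 17)/60.
So s_k = (B(k−1)f/C)·t_k = (k*(k + 5)*(11*k + 17)/(12*(5*k + 7)))·t_k = k*(11*k + 17)/(12*(k + 3)*(k + 4)).
Verify: (5*k + 7)/(k**3 + 12*k**2 + 47*k + 60) matches t_k.
Telescope: S(n) = s_(n+1) − s_(1) = (11*n**2 + 39*n + 28)/(12*(n**2 + 9*n + 20)) − (7/60) = n*(4*n + 11)/(5*(n**2 + 9*n + 20)).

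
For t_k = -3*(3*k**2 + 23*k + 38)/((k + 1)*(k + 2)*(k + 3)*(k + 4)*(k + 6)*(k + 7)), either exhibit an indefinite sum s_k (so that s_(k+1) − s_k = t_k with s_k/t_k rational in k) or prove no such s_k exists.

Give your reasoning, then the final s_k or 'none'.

Ratio r(k) = (k + 1)*(k + 6)*(23*k + 3*(k + 1)**2 + 61)/((k + 5)*(k + 8)*(3*k**2 + 23*k + 38)).
A = k + 1, B = k + 8, C = k**3 + 38*k**2/3 + 51*k + 190/3.
Set up (k + 1)·f(k+1) − (k + 7)·f(k) − (k**3 + 38*k**2/3 + 51*k + 190/3) = 0.
d = 6 from the (1,1,3) case.
Coefficient equations give f(k) = k*(k + 2)*(k + 4)*(k + 5)*(k**2 + 10*k + 27)/54.
Certificate R = B(k−1)f/C = k*(k + 2)*(k + 4)*(k + 7)*(k**2 + 10*k + 27)/(18*(3*k**2 + 23*k + 38)) gives s_k = k*(-k**2 - 10*k - 27)/(6*(k**3 + 10*k**2 + 27*k + 18)).
Check: Δs_k = 3*(-3*k**2 - 23*k - 38)/(k**6 + 23*k**5 + 207*k**4 + 925*k**3 + 2144*k**2 + 2412*k + 1008). ✓

s_k = k*(-k**2 - 10*k - 27)/(6*(k**3 + 10*k**2 + 27*k + 18))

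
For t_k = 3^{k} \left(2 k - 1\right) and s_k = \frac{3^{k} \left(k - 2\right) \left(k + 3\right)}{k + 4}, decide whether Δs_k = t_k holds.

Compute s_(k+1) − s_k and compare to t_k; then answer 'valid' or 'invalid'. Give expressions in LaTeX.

Invalid: residual \frac{2 \cdot 3^{k} \left(- k^{2} - 3 k + 1\right)}{k^{2} + 9 k + 20} ≠ 0.

s_(k+1) = 3**(k + 1)*(k - 1)*(k + 4)/(k + 5)
s_(k+1) − s_k = 3**k*(2*k**3 + 15*k**2 + 25*k - 18)/(k**2 + 9*k + 20)
(s_(k+1) − s_k) − t_k = 2*3**k*(-k**2 - 3*k + 1)/(k**2 + 9*k + 20)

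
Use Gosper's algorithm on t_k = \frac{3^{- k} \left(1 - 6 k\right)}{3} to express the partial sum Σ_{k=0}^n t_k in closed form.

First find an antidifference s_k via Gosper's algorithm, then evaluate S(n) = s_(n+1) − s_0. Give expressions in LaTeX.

S(n) = -1 + 3^{- n} n + \frac{4 \cdot 3^{- n}}{3}

Step 1: r(k) = (6*k + 5)/(3*(6*k - 1)).
Gosper form: A/B · C(k+1)/C(k) with A=1/3, B=1, C=k - 1/6.
f must satisfy (1/3)·f(k+1) − (1)·f(k) = k - 1/6.
deg f ≤ 1 (via 0,0,1).
Solve for f: f(k) = -(3*k + 1)/2 (degree 1 ≤ 1).
Get s_k = R·t_k = (3*k + 1)/3**k with R(k) = B(k−1)f(k)/C(k) = -3*(3*k + 1)/(6*k - 1).
s_(k+1) − s_k = (1 - 6*k)/(3*3**k) = t_k.
Evaluate: s_(n+1) = 3**(-n - 1)*(3*n + 4); subtract s_(0) = 1 ⇒ S(n) = -1 + n/3**n + 4/(3*3**n).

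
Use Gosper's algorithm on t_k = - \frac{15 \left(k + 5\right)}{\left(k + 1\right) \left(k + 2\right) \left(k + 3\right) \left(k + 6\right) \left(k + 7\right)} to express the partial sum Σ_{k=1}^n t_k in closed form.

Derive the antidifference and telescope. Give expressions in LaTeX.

S(n) = \frac{5 n \left(- n^{2} - 12 n - 41\right)}{42 \left(n^{3} + 12 n^{2} + 41 n + 42\right)}

Compute t_(k+1)/t_k: get (k + 1)*(k + 6)**2/((k + 4)*(k + 5)*(k + 8)).
A = k + 1, B = k + 8, C = k**3 + 14*k**2 + 65*k + 100.
Need (k + 1)·f(k+1) − (k + 7)·f(k) = k**3 + 14*k**2 + 65*k + 100.
From deg A=1, deg B=1, deg C=3: d=6.
Match coefficients ⇒ f(k) = k*(k + 3)*(k + 4)**2*(k + 5)**2/36.
So s_k = (B(k−1)f/C)·t_k = (k*(k + 3)*(k + 4)*(k + 7)/36)·t_k = 5*k*(-k**2 - 9*k - 20)/(12*(k**3 + 9*k**2 + 20*k + 12)).
Δs = 15*(-k - 5)/(k**5 + 19*k**4 + 131*k**3 + 401*k**2 + 540*k + 252), as required.
Σ_(k=1)^n t_k = s_(n+1) − s_(1) = (5*(-n**3 - 12*n**2 - 41*n - 30)/(12*(n**3 + 12*n**2 + 41*n + 42))) − (-25/84), i.e. 5*n*(-n**2 - 12*n - 41)/(42*(n**3 + 12*n**2 + 41*n + 42)).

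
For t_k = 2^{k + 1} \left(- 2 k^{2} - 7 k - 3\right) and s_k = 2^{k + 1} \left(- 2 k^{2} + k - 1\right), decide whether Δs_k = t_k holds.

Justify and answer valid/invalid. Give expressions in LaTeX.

s_(k+1) = 2**(k + 2)*(k - 2*(k + 1)**2)
s_(k+1) − s_k = 2**(k + 1)*(-2*k**2 - 7*k - 3)
(s_(k+1) − s_k) − t_k = 0

valid (s_(k+1) − s_k reduces to t_k)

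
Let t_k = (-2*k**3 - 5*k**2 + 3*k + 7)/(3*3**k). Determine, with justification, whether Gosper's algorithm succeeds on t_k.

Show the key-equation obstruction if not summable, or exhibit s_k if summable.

Yes. s_k = (k**3 + 4*k**2 + 4*k + 1)/3**k.

t_(k+1)/t_k = (2*k**3 + 11*k**2 + 13*k - 3)/(3*(2*k**3 + 5*k**2 - 3*k - 7)).
Factor: A=1/3; B=1; C=k**3 + 5*k**2/2 - 3*k/2 - 7/2.
f must satisfy (1/3)·f(k+1) − (1)·f(k) = k**3 + 5*k**2/2 - 3*k/2 - 7/2.
From deg A=0, deg B=0, deg C=3: d=3.
Coefficient equations give f(k) = -3*(k + 1)*(k**2 + 3*k + 1)/2.
Get s_k = R·t_k = (k**3 + 4*k**2 + 4*k + 1)/3**k with R(k) = B(k−1)f(k)/C(k) = -3*(k + 1)*(k**2 + 3*k + 1)/(2*k**3 + 5*k**2 - 3*k - 7).
s_(k+1) − s_k = (-2*k**3 - 5*k**2 + 3*k + 7)/(3*3**k) = t_k.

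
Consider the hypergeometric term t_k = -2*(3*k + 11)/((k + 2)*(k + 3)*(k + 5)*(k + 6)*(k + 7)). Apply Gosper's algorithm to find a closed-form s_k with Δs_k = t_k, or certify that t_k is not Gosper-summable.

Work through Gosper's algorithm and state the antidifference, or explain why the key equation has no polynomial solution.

s_k = k*(-k**2 - 13*k - 52)/(30*(k**3 + 13*k**2 + 52*k + 60))

Step 1: r(k) = (k + 2)*(k + 5)*(3*k + 14)/((k + 4)*(k + 8)*(3*k + 11)).
Normal form (A,B,C) = (k + 2, k + 8, k**2 + 23*k/3 + 44/3).
Solve (k + 2)·f(k+1) − (k + 7)·f(k) = k**2 + 23*k/3 + 44/3.
deg f ≤ 5 (via 1,1,2).
Match coefficients ⇒ f(k) = k*(k + 3)*(k + 4)*(k**2 + 13*k + 52)/180.
Certificate R = B(k−1)f/C = k*(k + 3)*(k + 7)*(k**2 + 13*k + 52)/(60*(3*k + 11)) gives s_k = k*(-k**2 - 13*k - 52)/(30*(k**3 + 13*k**2 + 52*k + 60)).
s_(k+1) − s_k = 2*(-3*k - 11)/(k**5 + 23*k**4 + 203*k**3 + 853*k**2 + 1692*k + 1260) = t_k.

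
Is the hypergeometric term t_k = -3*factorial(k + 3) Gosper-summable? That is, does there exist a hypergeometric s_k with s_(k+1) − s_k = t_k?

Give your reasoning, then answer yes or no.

Step 1: r(k) = k + 4.
A = k + 4, B = 1, C = 1.
f must satisfy (k + 4)·f(k+1) − (1)·f(k) = 1.
Bound: deg f ≤ -1.
deg f ≤ -1 is impossible — no certificate.

No — negative degree bound, so no certificate f.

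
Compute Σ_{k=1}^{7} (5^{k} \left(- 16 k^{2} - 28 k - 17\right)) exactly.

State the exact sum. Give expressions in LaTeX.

Σ = -91796855

t_(k+1)/t_k = 5*(16*k**2 + 60*k + 61)/(16*k**2 + 28*k + 17).
Gosper form: A/B · C(k+1)/C(k) with A=5, B=1, C=k**2 + 7*k/4 + 17/16.
Need (5)·f(k+1) − (1)·f(k) = k**2 + 7*k/4 + 17/16.
Degrees (0,0,2) ⇒ d ≤ 2.
Solving with deg f ≤ 2: f(k) = (4*k**2 - 3*k + 3)/16.
Then R = B(k−1)f/C = (4*k**2 - 3*k + 3)/(16*k**2 + 28*k + 17), so s_k = R(k)·t_k = 5**k*(-4*k**2 + 3*k - 3).
Δs = 5**k*(-16*k**2 - 28*k - 17), as required.
Telescoping: Σ = s_(8) − s_(1) = -91796875 − (-20) = -91796855.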